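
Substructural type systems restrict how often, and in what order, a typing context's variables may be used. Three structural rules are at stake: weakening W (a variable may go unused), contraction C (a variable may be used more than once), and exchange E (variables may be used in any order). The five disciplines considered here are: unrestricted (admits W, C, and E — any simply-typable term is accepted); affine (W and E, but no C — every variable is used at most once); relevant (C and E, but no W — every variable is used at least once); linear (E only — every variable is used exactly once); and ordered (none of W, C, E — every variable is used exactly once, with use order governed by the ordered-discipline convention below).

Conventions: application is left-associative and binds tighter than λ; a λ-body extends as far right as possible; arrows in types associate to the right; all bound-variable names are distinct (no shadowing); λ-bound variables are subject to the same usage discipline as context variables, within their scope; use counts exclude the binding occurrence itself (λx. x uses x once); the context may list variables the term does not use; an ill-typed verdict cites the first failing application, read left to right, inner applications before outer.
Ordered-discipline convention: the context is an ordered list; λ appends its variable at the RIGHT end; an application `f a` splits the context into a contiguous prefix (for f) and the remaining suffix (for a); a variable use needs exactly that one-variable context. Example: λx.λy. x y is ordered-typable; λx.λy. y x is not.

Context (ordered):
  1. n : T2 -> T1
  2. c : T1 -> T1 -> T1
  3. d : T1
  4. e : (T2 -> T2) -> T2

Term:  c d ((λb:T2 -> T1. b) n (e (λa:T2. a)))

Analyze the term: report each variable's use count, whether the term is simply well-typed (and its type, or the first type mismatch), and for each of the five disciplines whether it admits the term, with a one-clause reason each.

variable uses: n: 1, c: 1, d: 1, e: 1, b [bound]: 1, a [bound]: 1
uses in reading order: c, d, b, n, e, a
typing: well-typed at T1
ordered ✗ (use order c, d, b, n, e, a needs exchange)
linear ✓ (single use per variable (n, c, d, e, b, a))
affine ✓ (at most one use each (n, c, d, e, b, a))
relevant ✓ (at least one use each (n, c, d, e, b, a))
unrestricted ✓ (typability at T1 is all that's needed)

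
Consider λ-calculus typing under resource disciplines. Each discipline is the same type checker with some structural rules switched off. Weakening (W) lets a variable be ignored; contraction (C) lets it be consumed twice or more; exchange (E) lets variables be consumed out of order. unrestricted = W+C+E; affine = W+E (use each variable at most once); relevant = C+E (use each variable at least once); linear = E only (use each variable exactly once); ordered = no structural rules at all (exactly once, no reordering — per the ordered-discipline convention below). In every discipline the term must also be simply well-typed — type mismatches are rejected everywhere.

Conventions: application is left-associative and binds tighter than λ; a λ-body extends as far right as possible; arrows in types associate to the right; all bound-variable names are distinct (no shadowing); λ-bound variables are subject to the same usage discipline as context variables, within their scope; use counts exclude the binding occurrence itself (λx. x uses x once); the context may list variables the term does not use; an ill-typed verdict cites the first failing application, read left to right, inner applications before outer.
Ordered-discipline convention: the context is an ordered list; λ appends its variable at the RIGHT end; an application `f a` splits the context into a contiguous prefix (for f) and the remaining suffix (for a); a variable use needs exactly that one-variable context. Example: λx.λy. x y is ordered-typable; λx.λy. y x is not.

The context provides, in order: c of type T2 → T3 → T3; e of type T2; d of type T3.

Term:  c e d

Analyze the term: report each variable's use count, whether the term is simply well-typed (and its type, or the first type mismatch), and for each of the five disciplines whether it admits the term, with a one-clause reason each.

use counts: c: 1, e: 1, d: 1
uses in reading order: c, e, d
typing: well-typed at T3
ordered: ✓ — c, e, d once each; derivable with no W/C/E
linear: ✓ — each of c, e, d used exactly once
affine: ✓ — none of c, e, d used more than once
relevant: ✓ — none of c, e, d goes unused
unrestricted: ✓ — typability at T3 is all that's needed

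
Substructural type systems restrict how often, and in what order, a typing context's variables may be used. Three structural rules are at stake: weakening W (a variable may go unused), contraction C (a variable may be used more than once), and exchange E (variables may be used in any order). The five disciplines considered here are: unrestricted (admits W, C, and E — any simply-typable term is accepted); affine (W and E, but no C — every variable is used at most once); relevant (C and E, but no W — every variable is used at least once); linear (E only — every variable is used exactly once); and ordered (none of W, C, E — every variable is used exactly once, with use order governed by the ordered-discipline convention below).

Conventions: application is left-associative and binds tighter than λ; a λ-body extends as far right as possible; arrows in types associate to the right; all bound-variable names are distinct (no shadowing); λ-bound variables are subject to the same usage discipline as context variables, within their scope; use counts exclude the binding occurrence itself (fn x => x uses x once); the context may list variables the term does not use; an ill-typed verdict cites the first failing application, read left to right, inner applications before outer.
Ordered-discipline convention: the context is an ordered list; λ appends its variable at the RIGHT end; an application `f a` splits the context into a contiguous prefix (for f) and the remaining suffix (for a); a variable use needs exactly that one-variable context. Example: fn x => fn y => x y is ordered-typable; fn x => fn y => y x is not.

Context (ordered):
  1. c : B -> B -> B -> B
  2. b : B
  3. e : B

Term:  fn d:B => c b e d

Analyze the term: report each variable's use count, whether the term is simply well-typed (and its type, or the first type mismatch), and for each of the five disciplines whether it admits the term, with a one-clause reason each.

use counts: c ×1, b ×1, e ×1, d (bound) ×1
uses in reading order: c, b, e, d
typing: ✓ — B -> B
ordered ✓ (single-use (c, b, e, d), ordered derivation ok)
linear ✓ (each of c, b, e, d used exactly once)
affine ✓ (none of c, b, e, d used more than once)
relevant ✓ (every one of c, b, e, d appears)
unrestricted ✓ (simply typable at B -> B; W, C, E all held)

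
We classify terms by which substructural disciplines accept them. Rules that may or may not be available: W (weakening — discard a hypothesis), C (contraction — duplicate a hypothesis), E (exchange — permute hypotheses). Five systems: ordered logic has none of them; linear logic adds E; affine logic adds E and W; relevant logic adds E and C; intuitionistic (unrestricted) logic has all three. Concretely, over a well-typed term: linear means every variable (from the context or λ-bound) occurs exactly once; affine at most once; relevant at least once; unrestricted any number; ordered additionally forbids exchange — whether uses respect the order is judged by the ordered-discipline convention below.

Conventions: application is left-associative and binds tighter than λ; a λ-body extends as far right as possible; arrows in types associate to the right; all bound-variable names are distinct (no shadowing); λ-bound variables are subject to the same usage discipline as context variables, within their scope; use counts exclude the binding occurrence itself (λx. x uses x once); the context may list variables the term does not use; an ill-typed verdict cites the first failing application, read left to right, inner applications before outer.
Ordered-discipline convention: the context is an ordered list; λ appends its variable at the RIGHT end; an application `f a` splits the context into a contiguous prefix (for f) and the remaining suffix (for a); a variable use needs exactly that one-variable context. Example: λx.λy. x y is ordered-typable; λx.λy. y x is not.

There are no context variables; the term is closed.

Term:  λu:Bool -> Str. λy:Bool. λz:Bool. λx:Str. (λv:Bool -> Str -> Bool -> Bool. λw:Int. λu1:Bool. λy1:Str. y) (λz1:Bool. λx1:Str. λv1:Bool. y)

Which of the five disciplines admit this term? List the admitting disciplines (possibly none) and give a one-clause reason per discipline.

accepted by: unrestricted
variable uses: u (bound): 0; y (bound): 2; z (bound): 0; x (bound): 0; v (bound): 0; w (bound): 0; u1 (bound): 0; y1 (bound): 0; z1 (bound): 0; x1 (bound): 0; v1 (bound): 0
left-to-right use order: y, y
typing: the term checks, with type (Bool -> Str) -> Bool -> Bool -> Str -> Int -> Bool -> Str -> Bool
ordered: ✗ — repeated use of y ×2; unused: u, z, x, v, w, u1, y1, z1, x1, v1 — weakening required
linear: ✗ — repeated use of y ×2; unused: u, z, x, v, w, u1, y1, z1, x1, v1 — weakening required
affine: ✗ — repeated use of y ×2
relevant: ✗ — unused: u, z, x, v, w, u1, y1, z1, x1, v1 — weakening required
unrestricted: ✓ — type-checks ((Bool -> Str) -> Bool -> Bool -> Str -> Int -> Bool -> Str -> Bool) and nothing is barred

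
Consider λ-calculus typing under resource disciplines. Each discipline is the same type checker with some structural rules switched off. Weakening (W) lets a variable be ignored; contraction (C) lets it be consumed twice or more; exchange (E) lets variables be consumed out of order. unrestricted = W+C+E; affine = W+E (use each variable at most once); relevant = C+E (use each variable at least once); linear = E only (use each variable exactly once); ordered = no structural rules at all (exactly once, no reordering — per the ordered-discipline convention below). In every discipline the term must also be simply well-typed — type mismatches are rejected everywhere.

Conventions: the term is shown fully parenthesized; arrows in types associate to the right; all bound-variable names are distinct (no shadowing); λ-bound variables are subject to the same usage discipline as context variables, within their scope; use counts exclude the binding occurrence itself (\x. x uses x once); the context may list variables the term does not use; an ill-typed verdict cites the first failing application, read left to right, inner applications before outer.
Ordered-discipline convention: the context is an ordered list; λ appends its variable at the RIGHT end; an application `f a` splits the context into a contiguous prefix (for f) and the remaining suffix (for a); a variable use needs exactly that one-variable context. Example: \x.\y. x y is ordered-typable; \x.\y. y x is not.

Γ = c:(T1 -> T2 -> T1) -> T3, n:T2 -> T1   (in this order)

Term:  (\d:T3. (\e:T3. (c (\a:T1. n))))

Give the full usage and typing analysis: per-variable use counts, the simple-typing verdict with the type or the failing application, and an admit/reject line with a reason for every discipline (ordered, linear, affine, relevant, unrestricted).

variable uses: c: 1; n: 1; d [bound]: 0; e [bound]: 0; a [bound]: 0
use order (left to right): c, n
typing: ✓ — T3 -> T3 -> T3
ordered: ✗, unused: d, e, a — weakening required
linear: ✗, unused: d, e, a — weakening required
affine: ✓, at most one use each (c, n, d, e, a)
relevant: ✗, unused: d, e, a — weakening required
unrestricted: ✓, simply typable at T3 -> T3 -> T3; W, C, E all held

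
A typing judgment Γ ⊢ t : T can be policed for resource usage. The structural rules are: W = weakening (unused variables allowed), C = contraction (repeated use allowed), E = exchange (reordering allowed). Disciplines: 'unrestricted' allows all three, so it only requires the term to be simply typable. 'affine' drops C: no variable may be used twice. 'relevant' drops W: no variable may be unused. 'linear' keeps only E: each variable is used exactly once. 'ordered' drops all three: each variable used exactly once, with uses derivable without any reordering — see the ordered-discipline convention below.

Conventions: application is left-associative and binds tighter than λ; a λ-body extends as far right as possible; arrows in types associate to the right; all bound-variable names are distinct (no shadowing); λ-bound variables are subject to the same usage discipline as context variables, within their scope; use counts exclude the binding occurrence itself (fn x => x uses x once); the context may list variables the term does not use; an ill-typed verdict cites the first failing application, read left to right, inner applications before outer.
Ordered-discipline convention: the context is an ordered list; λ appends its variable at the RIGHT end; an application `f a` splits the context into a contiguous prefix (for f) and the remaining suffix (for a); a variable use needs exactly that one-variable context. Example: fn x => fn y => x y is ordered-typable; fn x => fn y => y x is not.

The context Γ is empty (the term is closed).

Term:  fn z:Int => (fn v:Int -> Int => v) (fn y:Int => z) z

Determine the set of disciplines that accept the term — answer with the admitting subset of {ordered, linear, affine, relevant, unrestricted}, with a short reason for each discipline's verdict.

accepted by: unrestricted
variable uses: z [bound] ×2, v [bound] ×1, y [bound] ×0
uses in reading order: v, z, z
typing: ✓ — Int -> Int
ordered: ✗ — z ×2 used more than once (contraction); needs weakening: y unused
linear: ✗ — z ×2 used more than once (contraction); needs weakening: y unused
affine: ✗ — z ×2 used more than once (contraction)
relevant: ✗ — needs weakening: y unused
unrestricted: ✓ — type-checks (Int -> Int) and nothing is barred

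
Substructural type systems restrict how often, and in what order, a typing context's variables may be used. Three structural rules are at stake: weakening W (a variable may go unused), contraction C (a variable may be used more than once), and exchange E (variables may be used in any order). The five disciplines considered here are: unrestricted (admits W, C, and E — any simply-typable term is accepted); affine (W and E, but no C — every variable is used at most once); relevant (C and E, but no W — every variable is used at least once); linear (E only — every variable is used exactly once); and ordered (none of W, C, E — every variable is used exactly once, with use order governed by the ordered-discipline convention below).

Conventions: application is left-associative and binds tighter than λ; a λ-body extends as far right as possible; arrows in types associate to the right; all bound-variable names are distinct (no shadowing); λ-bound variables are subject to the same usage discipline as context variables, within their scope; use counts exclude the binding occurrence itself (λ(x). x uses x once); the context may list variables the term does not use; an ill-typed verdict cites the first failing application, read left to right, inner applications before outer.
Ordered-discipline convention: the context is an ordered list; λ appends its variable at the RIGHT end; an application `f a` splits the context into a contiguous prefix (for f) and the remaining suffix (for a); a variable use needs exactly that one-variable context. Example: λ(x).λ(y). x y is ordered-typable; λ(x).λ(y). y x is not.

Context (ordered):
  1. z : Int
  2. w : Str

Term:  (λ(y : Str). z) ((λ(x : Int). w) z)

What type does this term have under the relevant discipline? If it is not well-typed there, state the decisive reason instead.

not well-typed under relevant — needs weakening: y, x unused
usage: z: 2×, w: 1×, y (λ-bound): 0×, x (λ-bound): 0×
left-to-right use order: z, w, z
typing: well-typed — term : Int
per-discipline verdicts: ordered ✗ | linear ✗ | affine ✗ | relevant ✗ | unrestricted ✓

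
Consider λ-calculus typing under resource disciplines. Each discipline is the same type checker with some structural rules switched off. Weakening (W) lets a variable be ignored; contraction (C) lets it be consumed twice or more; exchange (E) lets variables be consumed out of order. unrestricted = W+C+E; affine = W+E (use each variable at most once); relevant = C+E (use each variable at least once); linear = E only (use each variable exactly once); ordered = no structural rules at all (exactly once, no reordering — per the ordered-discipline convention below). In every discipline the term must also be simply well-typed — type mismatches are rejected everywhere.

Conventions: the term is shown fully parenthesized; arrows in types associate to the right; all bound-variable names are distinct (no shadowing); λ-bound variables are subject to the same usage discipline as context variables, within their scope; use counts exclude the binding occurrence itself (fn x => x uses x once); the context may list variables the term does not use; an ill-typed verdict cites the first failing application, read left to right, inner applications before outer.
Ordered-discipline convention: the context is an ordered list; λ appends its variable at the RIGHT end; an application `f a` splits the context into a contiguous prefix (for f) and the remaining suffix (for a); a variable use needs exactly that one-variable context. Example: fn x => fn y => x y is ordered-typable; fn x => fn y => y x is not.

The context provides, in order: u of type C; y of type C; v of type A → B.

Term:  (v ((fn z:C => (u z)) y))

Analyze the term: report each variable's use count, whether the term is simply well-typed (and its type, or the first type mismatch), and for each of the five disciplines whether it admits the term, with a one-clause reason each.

counts: u: 1, y: 1, v: 1, z [bound]: 1
uses in reading order: v, u, z, y
typing: ill-typed: non-arrow in function slot: C
ordered ✗ (a type mismatch blocks all five)
linear ✗ (the type mismatch rejects it)
affine ✗ (not simply typable)
relevant ✗ (fails simple typing)
unrestricted ✗ (a type mismatch blocks all five)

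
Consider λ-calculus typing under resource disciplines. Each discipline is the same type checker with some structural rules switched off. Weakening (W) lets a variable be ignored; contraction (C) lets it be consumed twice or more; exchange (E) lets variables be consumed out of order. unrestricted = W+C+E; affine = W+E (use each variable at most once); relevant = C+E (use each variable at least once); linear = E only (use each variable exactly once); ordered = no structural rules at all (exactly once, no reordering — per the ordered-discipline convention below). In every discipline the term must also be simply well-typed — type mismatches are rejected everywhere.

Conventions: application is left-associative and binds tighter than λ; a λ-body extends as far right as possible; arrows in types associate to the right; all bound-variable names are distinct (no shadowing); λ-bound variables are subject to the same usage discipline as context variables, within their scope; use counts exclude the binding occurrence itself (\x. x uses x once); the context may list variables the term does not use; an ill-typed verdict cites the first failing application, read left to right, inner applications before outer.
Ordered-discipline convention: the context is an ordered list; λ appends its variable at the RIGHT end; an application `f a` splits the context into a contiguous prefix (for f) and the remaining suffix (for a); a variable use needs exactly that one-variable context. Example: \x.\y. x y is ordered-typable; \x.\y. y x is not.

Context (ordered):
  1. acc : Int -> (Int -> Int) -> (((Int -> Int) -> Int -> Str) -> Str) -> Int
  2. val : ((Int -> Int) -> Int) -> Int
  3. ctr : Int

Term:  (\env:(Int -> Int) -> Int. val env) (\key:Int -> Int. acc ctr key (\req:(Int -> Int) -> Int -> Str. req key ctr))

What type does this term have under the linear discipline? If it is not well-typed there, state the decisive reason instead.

not well-typed under linear — uses contraction: ctr ×2, key ×2
use counts: acc=1; val=1; ctr=2; env (λ-bound)=1; key (λ-bound)=2; req (λ-bound)=1
uses in reading order: val, env, acc, ctr, key, req, key, ctr
typing: the term checks, with type Int
per-discipline verdicts: ordered ✗ | linear ✗ | affine ✗ | relevant ✓ | unrestricted ✓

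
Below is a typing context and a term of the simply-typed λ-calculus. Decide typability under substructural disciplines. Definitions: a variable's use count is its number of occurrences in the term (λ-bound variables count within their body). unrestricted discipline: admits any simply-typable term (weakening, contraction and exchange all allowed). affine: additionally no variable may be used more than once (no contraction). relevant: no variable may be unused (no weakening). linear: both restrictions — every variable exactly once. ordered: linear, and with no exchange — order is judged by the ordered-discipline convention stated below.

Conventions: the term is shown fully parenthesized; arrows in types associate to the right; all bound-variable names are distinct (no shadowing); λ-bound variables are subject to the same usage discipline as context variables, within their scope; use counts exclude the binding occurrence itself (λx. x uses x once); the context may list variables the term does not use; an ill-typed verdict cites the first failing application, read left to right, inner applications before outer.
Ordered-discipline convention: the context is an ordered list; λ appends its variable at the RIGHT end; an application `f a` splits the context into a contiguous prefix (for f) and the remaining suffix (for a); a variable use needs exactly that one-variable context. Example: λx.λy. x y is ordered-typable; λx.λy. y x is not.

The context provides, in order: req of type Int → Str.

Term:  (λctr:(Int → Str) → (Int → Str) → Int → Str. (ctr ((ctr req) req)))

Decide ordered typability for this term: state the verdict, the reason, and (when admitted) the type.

no — req ×2, ctr ×2 used more than once (contraction)
usage: req: 2; ctr [bound]: 2
left-to-right use order: ctr, ctr, req, req
typing: well-typed at ((Int → Str) → (Int → Str) → Int → Str) → (Int → Str) → Int → Str
across the five disciplines: ordered ✗; linear ✗; affine ✗; relevant ✓; unrestricted ✓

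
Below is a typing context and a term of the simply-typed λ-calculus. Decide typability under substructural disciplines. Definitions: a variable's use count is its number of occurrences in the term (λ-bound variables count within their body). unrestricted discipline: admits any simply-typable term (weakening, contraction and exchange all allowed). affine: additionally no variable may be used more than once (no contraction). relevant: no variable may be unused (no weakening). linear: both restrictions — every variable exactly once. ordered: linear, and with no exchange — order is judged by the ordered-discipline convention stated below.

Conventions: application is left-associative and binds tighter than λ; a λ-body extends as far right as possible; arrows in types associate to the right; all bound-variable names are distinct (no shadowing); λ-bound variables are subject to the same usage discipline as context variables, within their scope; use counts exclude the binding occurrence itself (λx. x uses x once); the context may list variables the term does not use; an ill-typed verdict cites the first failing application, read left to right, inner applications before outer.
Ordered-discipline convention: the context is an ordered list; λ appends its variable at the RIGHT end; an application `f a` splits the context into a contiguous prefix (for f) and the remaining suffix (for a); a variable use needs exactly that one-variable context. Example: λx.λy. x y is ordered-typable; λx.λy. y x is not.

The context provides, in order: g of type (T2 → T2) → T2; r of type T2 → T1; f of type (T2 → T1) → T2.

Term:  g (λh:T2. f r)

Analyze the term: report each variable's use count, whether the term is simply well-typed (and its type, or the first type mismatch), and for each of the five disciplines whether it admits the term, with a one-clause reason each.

counts: g: 1; r: 1; f: 1; h (λ-bound): 0
left-to-right use order: g, f, r
typing: well-typed — term : T2
ordered: ✗, unused: h — weakening required
linear: ✗, unused: h — weakening required
affine: ✓, g, r, f, h: no repeats, contraction unneeded
relevant: ✗, unused: h — weakening required
unrestricted: ✓, simply typable at T2; W, C, E all held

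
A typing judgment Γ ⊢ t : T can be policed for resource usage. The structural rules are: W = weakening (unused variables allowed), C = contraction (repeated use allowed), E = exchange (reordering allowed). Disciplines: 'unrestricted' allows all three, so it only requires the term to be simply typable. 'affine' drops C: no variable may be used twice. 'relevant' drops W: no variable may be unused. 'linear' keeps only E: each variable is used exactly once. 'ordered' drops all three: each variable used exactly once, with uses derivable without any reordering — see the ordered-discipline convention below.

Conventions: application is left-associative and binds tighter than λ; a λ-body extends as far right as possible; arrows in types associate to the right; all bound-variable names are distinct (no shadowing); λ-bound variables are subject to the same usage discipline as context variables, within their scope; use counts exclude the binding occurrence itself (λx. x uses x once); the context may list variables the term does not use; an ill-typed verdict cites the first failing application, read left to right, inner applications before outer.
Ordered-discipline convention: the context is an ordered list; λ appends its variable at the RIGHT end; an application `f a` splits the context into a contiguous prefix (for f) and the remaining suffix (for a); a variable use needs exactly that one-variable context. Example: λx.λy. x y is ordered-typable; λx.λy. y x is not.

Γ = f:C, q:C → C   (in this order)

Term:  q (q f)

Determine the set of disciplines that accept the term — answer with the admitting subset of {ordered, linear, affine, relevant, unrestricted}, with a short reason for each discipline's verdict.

admitted by: relevant, unrestricted
usage: f=1, q=2
uses in reading order: q, q, f
typing: the term checks, with type C
ordered: ✗ — q ×2 used more than once (contraction)
linear: ✗ — q ×2 used more than once (contraction)
affine: ✗ — q ×2 used more than once (contraction)
relevant: ✓ — f, q: all used, weakening unneeded
unrestricted: ✓ — well-typed at C; no restrictions here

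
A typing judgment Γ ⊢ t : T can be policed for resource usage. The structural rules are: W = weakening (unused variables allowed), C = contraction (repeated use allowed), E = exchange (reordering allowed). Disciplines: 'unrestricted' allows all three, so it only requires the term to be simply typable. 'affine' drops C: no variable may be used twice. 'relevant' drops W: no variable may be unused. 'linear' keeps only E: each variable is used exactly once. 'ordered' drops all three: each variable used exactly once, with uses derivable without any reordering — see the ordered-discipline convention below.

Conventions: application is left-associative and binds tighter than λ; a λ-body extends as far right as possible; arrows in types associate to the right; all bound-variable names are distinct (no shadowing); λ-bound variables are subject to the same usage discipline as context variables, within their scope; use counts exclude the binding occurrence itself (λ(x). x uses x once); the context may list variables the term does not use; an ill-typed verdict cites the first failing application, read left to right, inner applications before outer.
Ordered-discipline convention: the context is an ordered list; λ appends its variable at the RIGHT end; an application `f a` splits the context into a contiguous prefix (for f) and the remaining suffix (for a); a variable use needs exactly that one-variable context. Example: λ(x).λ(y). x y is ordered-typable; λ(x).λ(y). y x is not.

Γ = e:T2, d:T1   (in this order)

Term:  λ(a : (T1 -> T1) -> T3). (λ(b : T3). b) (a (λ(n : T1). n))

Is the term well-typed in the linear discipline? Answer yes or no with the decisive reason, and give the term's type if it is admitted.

no — unused: e, d — weakening required
use counts: e ×0; d ×0; a (bound) ×1; b (bound) ×1; n (bound) ×1
uses in reading order: b, a, n
typing: ✓ — ((T1 -> T1) -> T3) -> T3
all disciplines: ordered ✗, linear ✗, affine ✓, relevant ✗, unrestricted ✓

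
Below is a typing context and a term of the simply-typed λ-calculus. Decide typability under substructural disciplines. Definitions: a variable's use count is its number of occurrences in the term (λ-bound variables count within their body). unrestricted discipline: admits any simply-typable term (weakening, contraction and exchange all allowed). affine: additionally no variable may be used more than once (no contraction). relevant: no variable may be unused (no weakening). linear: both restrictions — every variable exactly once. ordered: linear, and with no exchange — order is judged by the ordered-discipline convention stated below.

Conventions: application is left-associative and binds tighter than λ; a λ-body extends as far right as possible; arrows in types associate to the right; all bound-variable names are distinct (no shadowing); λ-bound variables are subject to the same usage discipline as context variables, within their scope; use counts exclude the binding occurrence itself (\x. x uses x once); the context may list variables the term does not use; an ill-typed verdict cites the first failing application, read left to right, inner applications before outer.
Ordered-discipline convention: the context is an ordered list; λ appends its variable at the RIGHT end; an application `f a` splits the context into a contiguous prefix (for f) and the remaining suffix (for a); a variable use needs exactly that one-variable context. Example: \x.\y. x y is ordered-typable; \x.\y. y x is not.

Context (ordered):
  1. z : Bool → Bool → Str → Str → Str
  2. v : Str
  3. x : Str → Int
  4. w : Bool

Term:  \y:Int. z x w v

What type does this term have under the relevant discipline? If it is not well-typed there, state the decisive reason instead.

not well-typed under relevant — the type mismatch rejects it
counts: z: 1, v: 1, x: 1, w: 1, y (bound): 0
left-to-right use order: z, x, w, v
typing: ill-typed: an application expects Bool but receives Str → Int
all disciplines: ordered ✗ · linear ✗ · affine ✗ · relevant ✗ · unrestricted ✗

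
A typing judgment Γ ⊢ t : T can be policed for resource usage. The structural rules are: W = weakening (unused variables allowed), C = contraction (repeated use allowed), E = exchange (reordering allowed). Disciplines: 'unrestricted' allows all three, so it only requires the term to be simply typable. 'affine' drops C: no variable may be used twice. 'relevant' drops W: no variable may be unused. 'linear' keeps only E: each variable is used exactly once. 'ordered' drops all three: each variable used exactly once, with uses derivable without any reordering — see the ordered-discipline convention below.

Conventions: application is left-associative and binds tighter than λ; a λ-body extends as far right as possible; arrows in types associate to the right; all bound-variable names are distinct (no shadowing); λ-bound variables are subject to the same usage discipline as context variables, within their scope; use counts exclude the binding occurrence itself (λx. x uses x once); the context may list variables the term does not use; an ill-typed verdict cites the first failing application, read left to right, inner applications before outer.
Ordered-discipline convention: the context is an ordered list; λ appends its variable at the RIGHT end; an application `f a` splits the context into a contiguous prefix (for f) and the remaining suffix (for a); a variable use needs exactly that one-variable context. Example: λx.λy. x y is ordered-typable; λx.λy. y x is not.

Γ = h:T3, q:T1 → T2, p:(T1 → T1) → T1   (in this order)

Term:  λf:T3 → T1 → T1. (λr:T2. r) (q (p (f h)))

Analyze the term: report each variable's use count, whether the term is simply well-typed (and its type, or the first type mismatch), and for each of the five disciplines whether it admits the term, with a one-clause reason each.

variable uses: h ×1, q ×1, p ×1, f (bound) ×1, r (bound) ×1
use order (left to right): r, q, p, f, h
typing: well-typed at (T3 → T1 → T1) → T2
ordered: ✗ — no ordered split (uses run r, q, p, f, h)
linear: ✓ — each of h, q, p, f, r used exactly once
affine: ✓ — at most one use each (h, q, p, f, r)
relevant: ✓ — every one of h, q, p, f, r appears
unrestricted: ✓ — typability at (T3 → T1 → T1) → T2 is all that's needed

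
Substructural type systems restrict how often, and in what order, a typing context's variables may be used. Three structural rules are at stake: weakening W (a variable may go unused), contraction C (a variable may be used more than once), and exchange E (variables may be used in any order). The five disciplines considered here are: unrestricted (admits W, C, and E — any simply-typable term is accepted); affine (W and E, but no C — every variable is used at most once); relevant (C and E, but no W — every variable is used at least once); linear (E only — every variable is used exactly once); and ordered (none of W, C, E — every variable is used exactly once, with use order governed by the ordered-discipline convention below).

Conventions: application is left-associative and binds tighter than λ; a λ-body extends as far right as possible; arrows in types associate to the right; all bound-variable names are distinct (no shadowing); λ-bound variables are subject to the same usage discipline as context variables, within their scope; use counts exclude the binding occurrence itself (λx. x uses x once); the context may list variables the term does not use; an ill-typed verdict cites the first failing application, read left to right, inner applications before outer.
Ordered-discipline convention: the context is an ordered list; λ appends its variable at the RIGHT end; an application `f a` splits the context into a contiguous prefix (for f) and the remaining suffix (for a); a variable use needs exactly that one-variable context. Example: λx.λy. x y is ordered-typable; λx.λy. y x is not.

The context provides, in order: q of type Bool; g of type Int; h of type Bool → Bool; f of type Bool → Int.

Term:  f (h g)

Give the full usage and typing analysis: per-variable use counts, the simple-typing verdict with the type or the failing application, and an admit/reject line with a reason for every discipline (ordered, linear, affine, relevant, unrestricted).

usage: q: 0; g: 1; h: 1; f: 1
use order (left to right): f, h, g
typing: ill-typed: argument of type Int where Bool is required
ordered ✗ (a type mismatch blocks all five)
linear ✗ (the type mismatch rejects it)
affine ✗ (not simply typable)
relevant ✗ (fails simple typing)
unrestricted ✗ (a type mismatch blocks all five)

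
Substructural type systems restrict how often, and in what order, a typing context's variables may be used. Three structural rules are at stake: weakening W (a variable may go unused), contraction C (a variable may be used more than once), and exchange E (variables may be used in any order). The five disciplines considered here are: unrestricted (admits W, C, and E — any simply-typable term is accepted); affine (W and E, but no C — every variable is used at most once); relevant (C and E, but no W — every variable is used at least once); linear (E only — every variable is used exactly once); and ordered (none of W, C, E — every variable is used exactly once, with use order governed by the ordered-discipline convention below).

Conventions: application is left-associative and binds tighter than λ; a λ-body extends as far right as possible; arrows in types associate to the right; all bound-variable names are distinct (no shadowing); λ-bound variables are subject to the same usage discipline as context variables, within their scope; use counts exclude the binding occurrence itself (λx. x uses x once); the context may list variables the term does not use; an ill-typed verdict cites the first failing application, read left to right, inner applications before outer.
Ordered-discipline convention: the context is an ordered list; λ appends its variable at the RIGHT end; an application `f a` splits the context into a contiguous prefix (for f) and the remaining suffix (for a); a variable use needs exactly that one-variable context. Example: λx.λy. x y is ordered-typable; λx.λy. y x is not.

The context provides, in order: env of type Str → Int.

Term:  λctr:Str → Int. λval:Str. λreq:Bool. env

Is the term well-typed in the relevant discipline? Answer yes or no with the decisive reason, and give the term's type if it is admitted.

no — ctr, val, req left unused
usage: env=1, ctr [bound]=0, val [bound]=0, req [bound]=0
order of uses: env
typing: the term checks, with type (Str → Int) → Str → Bool → Str → Int
all disciplines: ordered ✗, linear ✗, affine ✓, relevant ✗, unrestricted ✓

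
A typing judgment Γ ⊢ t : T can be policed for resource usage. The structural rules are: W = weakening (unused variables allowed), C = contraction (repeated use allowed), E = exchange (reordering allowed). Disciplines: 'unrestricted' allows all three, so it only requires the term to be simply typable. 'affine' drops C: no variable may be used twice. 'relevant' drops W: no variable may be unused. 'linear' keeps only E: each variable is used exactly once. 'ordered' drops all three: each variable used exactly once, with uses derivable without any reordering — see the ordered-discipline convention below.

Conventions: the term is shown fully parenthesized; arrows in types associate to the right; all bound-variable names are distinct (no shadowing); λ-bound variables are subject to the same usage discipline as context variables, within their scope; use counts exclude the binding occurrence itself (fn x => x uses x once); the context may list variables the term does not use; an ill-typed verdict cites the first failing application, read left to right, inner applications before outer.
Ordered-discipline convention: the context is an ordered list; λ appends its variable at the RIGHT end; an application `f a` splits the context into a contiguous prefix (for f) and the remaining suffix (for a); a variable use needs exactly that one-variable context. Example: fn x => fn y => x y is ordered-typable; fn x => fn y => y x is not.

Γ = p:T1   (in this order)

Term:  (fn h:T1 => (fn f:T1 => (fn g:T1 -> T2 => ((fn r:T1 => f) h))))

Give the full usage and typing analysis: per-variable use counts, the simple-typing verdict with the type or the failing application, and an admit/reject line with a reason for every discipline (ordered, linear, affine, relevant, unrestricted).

usage: p: 0×, h (bound): 1×, f (bound): 1×, g (bound): 0×, r (bound): 0×
uses in reading order: f, h
typing: well-typed — term : T1 -> T1 -> (T1 -> T2) -> T1
ordered: ✗, needs weakening: p, g, r unused
linear: ✗, needs weakening: p, g, r unused
affine: ✓, no duplicate uses among p, h, f, g, r
relevant: ✗, needs weakening: p, g, r unused
unrestricted: ✓, typability at T1 -> T1 -> (T1 -> T2) -> T1 is all that's needed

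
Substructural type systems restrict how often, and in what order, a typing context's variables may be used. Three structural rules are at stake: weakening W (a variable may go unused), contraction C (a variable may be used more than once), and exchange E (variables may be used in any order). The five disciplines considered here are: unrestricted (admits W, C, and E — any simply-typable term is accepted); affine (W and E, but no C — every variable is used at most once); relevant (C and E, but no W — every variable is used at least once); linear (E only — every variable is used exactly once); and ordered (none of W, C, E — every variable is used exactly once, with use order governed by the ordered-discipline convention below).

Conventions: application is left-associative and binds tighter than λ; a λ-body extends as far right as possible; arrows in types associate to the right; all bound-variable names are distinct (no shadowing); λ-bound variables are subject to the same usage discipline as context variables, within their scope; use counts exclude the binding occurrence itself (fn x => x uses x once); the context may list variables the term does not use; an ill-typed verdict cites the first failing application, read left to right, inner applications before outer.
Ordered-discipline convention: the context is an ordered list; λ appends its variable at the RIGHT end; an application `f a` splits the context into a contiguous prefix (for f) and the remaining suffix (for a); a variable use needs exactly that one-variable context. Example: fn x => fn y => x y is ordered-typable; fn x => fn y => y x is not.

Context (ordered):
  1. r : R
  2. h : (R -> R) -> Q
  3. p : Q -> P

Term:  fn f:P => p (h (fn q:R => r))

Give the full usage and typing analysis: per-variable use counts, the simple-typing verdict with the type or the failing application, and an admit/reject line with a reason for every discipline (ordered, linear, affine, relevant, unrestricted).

use counts: r ×1, h ×1, p ×1, f [bound] ×0, q [bound] ×0
left-to-right use order: p, h, r
typing: well-typed — term : P -> P
ordered: ✗, needs weakening: f, q unused
linear: ✗, needs weakening: f, q unused
affine: ✓, at most one use each (r, h, p, f, q)
relevant: ✗, needs weakening: f, q unused
unrestricted: ✓, type-checks (P -> P) and nothing is barred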